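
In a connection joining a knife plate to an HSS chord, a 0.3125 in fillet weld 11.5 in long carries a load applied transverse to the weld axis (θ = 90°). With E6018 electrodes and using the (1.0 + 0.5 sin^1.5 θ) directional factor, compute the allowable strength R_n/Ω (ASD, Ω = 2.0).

E60XX → F_EXX = 60 ksi.
t_e = 0.707 × 0.3125 = 0.2209 in; A_we = 0.2209 × 11.5 = 2.541 in².
Directional factor: 1.0 + 0.5 sin^1.5(90°) = 1.5.
F_nw = 0.6 × 60 × 1.5 = 54 ksi.
R_n/Ω = (54 × 2.541) / 2.0 = 68.6 kips.

R_n/Ω ≈ 68.6 kips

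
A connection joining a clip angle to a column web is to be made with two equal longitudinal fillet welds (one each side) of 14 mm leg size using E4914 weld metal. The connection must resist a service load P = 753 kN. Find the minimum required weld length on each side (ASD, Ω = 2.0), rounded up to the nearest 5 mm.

L = 260 mm on each side

E49XX → F_EXX = 490 MPa.
Throat t_e = 0.707 × 14 = 9.898 mm.
r_n/Ω = (0.6 × 490 × 9.898) / 2.0 = 1455 N/mm = 1.455 kN/mm.
L_req = P / (r_n/Ω) = 753 / 1.455 = 517.5 mm total.
Per side: 517.5 / 2 = 258.8 mm.
Round up → use L = 260 mm on each side.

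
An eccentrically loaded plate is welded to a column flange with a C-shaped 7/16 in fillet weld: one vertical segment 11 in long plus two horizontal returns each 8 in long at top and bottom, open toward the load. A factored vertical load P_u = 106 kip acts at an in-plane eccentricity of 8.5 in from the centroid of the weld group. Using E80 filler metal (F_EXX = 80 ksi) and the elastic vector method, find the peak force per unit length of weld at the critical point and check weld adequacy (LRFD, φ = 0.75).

Total weld length L_w = 27 in. Treat welds as unit-width lines.
Centroid: x̄ = 2×8×4 / 27 = 2.37 in from the vertical weld.
Polar moment about centroid: J = I_x + I_y = [11³/12 + 2×8×5.5²] + [11×2.37² + 2(8³/12 + 8×1.63²)] = 784.5 in³.
Direct shear f_v = P/L_w = 106 / 27 = 3.926 kip/in (vertical).
Torsion M = P·e = 106 × 8.5 = 901 kip·in.
Critical point at (x, y) = (5.63, 5.5) from centroid. f_tx = M·y/J = 6.316 kip/in; f_ty = M·x/J = 6.465 kip/in.
Resultant f_max = √[f_tx² + (f_v + f_ty)²] = √[6.316² + (3.926 + 6.465)²] = 12.16 kip/in.
Capacity per unit length: φr_n = 0.75 × 0.6 × 80 × (0.707 × 0.4375) = 11.14 kip/in.
12.16 > 11.14 → NOT adequate.

f_max ≈ 12.2 kip/in; NOT adequate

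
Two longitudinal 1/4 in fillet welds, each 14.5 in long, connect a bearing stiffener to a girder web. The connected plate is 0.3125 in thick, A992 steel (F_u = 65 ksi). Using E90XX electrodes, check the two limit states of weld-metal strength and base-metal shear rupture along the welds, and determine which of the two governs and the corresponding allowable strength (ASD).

E90XX → F_EXX = 90 ksi.
t_e = 0.707 × 0.25 = 0.1767 in; L = 29 in.
Weld metal: R_n/Ω = (1/2.0) × 0.6 × 90 × 0.1767 × 29 = 138.4 kip.
Base metal (shear rupture): R_n/Ω = (1/2.0) × 0.6 × 65 × 0.3125 × 29 = 176.7 kip.
Governing: weld metal.

R_n/Ω ≈ 138 kip (weld metal governs)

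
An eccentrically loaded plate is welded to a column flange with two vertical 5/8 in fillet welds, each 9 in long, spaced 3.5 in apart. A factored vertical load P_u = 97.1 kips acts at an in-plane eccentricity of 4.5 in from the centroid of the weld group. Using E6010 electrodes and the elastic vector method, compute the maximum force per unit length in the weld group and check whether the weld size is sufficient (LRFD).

f_max ≈ 14.8 kip/in; NOT adequate

E60XX → F_EXX = 60 ksi.
Total weld length L_w = 18 in. Treat welds as unit-width lines.
Polar moment about centroid: J = 2[d³/12 + d(b/2)²] = 2[9³/12 + 9×1.75²] = 176.6 in³.
Direct shear f_v = P/L_w = 97.1 / 18 = 5.394 kip/in (vertical).
Torsion M = P·e = 97.1 × 4.5 = 436.95 kip·in.
Critical point at (x, y) = (1.75, 4.5) from centroid. f_tx = M·y/J = 11.13 kip/in; f_ty = M·x/J = 4.329 kip/in.
Resultant f_max = √[f_tx² + (f_v + f_ty)²] = √[11.13² + (5.394 + 4.329)²] = 14.78 kip/in.
Capacity per unit length: φr_n = 0.75 × 0.6 × 60 × (0.707 × 0.625) = 11.93 kip/in.
14.78 > 11.93 → NOT adequate.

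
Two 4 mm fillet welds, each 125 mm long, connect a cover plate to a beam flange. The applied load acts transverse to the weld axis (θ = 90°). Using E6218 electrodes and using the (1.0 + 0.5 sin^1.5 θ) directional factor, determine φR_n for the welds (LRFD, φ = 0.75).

φR_n ≈ 296 kN

E62XX → F_EXX = 620 MPa.
t_e = 0.707 × 4 = 2.828 mm; A_we = 2.828 × 250 = 707 mm².
Directional factor: 1.0 + 0.5 sin^1.5(90°) = 1.5.
F_nw = 0.6 × 620 × 1.5 = 558 MPa.
φR_n = 0.75 × 558 × 707 × 10⁻³ = 295.9 kN.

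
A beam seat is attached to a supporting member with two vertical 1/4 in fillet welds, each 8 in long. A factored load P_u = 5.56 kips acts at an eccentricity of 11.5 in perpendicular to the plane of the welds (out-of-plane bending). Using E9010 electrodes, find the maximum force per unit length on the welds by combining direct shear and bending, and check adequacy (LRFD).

f_max ≈ 3.02 kip/in; adequate

E90XX → F_EXX = 90 ksi.
L_w = 2 × 8 = 16 in; section modulus (unit throat) S = 2 × L²/6 = 21.33 in².
Direct shear f_v = P/L_w = 5.56/16 = 0.3475 kip/in.
Moment M = P × e = 5.56 × 11.5 = 63.94 kip·in; bending f_b = M/S = 2.997 kip/in.
f_max = √(f_v² + f_b²) = √(0.3475² + 2.997²) = 3.017 kip/in.
φr_n = 0.75 × 0.6 × 90 × (0.707 × 0.25) = 7.158 kip/in → adequate.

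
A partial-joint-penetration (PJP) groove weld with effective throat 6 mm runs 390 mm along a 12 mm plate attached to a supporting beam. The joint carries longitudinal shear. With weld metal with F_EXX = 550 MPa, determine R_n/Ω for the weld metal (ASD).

Effective throat (given) t_e = 6 mm.
A_we = 6 × 390 = 2340 mm².
F_nw = 0.6 F_EXX = 330 MPa.
R_n/Ω = (330 × 2340) / 2.0 × 10⁻³ = 386.1 kN.

R_n/Ω ≈ 386 kN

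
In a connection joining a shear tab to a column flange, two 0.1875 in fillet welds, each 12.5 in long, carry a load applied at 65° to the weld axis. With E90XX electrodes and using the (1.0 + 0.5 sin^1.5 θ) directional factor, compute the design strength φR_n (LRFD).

φR_n ≈ 192 kip

E90XX → F_EXX = 90 ksi.
t_e = 0.707 × 0.1875 = 0.1326 in; A_we = 0.1326 × 25 = 3.314 in².
Directional factor: 1.0 + 0.5 sin^1.5(65°) = 1.431.
F_nw = 0.6 × 90 × 1.431 = 77.3 ksi.
φR_n = 0.75 × 77.3 × 3.314 = 192.1 kip.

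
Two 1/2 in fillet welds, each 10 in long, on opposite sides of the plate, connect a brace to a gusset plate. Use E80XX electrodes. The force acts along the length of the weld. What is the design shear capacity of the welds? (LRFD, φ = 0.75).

φR_n ≈ 255 kips

E80XX → F_EXX = 80 ksi.
Effective throat t_e = 0.707 × 0.5 = 0.3535 in.
Total length L = 20 in; A_we = 0.3535 × 20 = 7.07 in².
F_nw = 0.6 F_EXX = 0.6 × 80 = 48 ksi.
φR_n = 0.75 × 48 × 7.07 = 254.5 kips.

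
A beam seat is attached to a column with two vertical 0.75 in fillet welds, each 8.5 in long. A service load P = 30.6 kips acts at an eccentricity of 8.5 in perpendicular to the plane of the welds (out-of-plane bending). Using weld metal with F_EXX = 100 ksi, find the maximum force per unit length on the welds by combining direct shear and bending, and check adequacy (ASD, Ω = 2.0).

f_max ≈ 10.9 kip/in; adequate

L_w = 2 × 8.5 = 17 in; section modulus (unit throat) S = 2 × L²/6 = 24.08 in².
Direct shear f_v = P/L_w = 30.6/17 = 1.8 kip/in.
Moment M = P × e = 30.6 × 8.5 = 260.1 kip·in; bending f_b = M/S = 10.8 kip/in.
f_max = √(f_v² + f_b²) = √(1.8² + 10.8²) = 10.95 kip/in.
r_n/Ω = (1/2.0) × 0.6 × 100 × (0.707 × 0.75) = 15.91 kip/in → adequate.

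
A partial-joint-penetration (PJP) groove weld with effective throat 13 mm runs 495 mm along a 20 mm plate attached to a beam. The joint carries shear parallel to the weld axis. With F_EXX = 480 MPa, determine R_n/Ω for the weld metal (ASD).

R_n/Ω ≈ 927 kN

Effective throat (given) t_e = 13 mm.
A_we = 13 × 495 = 6435 mm².
F_nw = 0.6 F_EXX = 288 MPa.
R_n/Ω = (288 × 6435) / 2.0 × 10⁻³ = 926.6 kN.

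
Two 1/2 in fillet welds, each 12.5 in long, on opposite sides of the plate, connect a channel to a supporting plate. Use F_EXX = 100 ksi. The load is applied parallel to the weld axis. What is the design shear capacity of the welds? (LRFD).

φR_n ≈ 398 kip

Effective throat t_e = 0.707 × 0.5 = 0.3535 in.
Total length L = 25 in; A_we = 0.3535 × 25 = 8.838 in².
F_nw = 0.6 F_EXX = 0.6 × 100 = 60 ksi.
φR_n = 0.75 × 60 × 8.838 = 397.7 kip.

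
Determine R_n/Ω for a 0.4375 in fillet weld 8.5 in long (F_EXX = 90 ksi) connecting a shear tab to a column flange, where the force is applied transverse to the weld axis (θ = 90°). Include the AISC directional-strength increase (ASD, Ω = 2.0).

R_n/Ω ≈ 106 kips

t_e = 0.707 × 0.4375 = 0.3093 in; A_we = 0.3093 × 8.5 = 2.629 in².
Directional factor: 1.0 + 0.5 sin^1.5(90°) = 1.5.
F_nw = 0.6 × 90 × 1.5 = 81 ksi.
R_n/Ω = (81 × 2.629) / 2.0 = 106.5 kips.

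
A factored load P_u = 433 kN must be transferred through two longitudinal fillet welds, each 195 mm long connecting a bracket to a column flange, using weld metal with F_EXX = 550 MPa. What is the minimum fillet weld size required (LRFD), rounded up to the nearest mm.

w = 7 mm

Total weld length L = 390 mm.
Required throat t_e = P_u / (φ × 0.6 F_EXX × L) = 433 / (0.75 × 0.6 × 550 × 390 × 10⁻³) = 4.486 mm.
Required leg w = t_e / 0.707 = 6.345 mm → use 7 mm.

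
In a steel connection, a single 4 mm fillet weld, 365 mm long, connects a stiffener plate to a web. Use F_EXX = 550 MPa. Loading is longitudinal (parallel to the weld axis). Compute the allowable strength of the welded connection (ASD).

Effective throat t_e = 0.707 × 4 = 2.828 mm.
Total length L = 365 mm; A_we = 2.828 × 365 = 1032 mm².
F_nw = 0.6 F_EXX = 0.6 × 550 = 330 MPa.
R_n = 330 × 1032 × 10⁻³ = 340.6 kN; R_n/Ω = 340.6/2.0 = 170.3 kN.

R_n/Ω ≈ 170 kN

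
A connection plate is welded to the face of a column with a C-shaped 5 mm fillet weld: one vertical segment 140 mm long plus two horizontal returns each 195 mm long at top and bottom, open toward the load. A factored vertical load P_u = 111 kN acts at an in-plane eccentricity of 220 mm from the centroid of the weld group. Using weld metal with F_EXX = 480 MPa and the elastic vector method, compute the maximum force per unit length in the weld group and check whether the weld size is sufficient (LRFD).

Total weld length L_w = 530 mm. Treat welds as unit-width lines.
Centroid: x̄ = 2×195×97.5 / 530 = 71.75 mm from the vertical weld.
Polar moment about centroid: J = I_x + I_y = [140³/12 + 2×195×70²] + [140×71.75² + 2(195³/12 + 195×25.75²)] = 4355000 mm³.
Direct shear f_v = P/L_w = 111×10³ / 530 = 209.4 N/mm (vertical).
Torsion M = P·e = 111×10³ × 220 = 24420000 N·mm.
Critical point at (x, y) = (123.3, 70) from centroid. f_tx = M·y/J = 392.5 N/mm; f_ty = M·x/J = 691.2 N/mm.
Resultant f_max = √[f_tx² + (f_v + f_ty)²] = √[392.5² + (209.4 + 691.2)²] = 982.4 N/mm.
Capacity per unit length: φr_n = 0.75 × 0.6 × 480 × (0.707 × 5) = 763.6 N/mm.
982.4 > 763.6 → NOT adequate.

f_max ≈ 982 N/mm; NOT adequate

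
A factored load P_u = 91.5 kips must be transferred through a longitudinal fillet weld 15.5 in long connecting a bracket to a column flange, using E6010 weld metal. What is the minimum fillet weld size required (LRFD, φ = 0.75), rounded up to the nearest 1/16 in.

E60XX → F_EXX = 60 ksi.
Total weld length L = 15.5 in.
Required throat t_e = P_u / (φ × 0.6 F_EXX × L) = 91.5 / (0.75 × 0.6 × 60 × 15.5) = 0.2186 in.
Required leg w = t_e / 0.707 = 0.3092 in → use 5/16 in.

w = 5/16 in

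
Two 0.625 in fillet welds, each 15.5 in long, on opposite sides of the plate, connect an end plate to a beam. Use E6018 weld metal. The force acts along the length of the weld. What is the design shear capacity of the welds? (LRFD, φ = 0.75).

φR_n ≈ 370 kips

E60XX → F_EXX = 60 ksi.
Effective throat t_e = 0.707 × 0.625 = 0.4419 in.
Total length L = 31 in; A_we = 0.4419 × 31 = 13.7 in².
F_nw = 0.6 F_EXX = 0.6 × 60 = 36 ksi.
φR_n = 0.75 × 36 × 13.7 = 369.8 kips.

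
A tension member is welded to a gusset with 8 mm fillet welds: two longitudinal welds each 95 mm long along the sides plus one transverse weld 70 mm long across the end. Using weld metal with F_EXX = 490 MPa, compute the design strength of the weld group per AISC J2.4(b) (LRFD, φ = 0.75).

φR_n ≈ 332 kN

t_e = 0.707 × 8 = 5.656 mm.
R_nwl = 0.6 × 490 × 5.656 × 190 × 10⁻³ = 315.9 kN (longitudinal, 2 welds).
R_nwt = 0.6 × 490 × 5.656 × 70 × 10⁻³ = 116.4 kN (transverse, base value).
(i) R_nwl + R_nwt = 432.3 kN; (ii) 0.85 R_nwl + 1.5 R_nwt = 443.2 kN.
R_n = max = 443.2 kN [governs: (ii)]; φR_n = 332.4 kN.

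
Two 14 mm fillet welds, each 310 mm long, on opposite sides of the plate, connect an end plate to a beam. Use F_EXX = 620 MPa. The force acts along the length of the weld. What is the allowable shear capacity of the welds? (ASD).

R_n/Ω ≈ 1140 kN

Effective throat t_e = 0.707 × 14 = 9.898 mm.
Total length L = 620 mm; A_we = 9.898 × 620 = 6137 mm².
F_nw = 0.6 F_EXX = 0.6 × 620 = 372 MPa.
R_n = 372 × 6137 × 10⁻³ = 2283 kN; R_n/Ω = 2283/2.0 = 1141 kN.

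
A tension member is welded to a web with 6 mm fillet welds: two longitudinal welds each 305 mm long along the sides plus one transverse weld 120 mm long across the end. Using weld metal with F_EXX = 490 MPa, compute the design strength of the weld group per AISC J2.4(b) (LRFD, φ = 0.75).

t_e = 0.707 × 6 = 4.242 mm.
R_nwl = 0.6 × 490 × 4.242 × 610 × 10⁻³ = 760.8 kN (longitudinal, 2 welds).
R_nwt = 0.6 × 490 × 4.242 × 120 × 10⁻³ = 149.7 kN (transverse, base value).
(i) R_nwl + R_nwt = 910.4 kN; (ii) 0.85 R_nwl + 1.5 R_nwt = 871.1 kN.
R_n = max = 910.4 kN [governs: (i)]; φR_n = 682.8 kN.

φR_n ≈ 683 kN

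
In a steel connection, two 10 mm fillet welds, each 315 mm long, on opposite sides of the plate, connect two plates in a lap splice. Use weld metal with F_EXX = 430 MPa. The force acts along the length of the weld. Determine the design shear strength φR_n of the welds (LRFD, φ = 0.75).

φR_n ≈ 862 kN

Effective throat t_e = 0.707 × 10 = 7.07 mm.
Total length L = 630 mm; A_we = 7.07 × 630 = 4454 mm².
F_nw = 0.6 F_EXX = 0.6 × 430 = 258 MPa.
φR_n = 0.75 × 258 × 4454 × 10⁻³ = 861.9 kN.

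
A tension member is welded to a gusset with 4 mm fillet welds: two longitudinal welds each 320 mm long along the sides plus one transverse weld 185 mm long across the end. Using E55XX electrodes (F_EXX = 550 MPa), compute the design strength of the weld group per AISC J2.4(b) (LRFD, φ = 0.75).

φR_n ≈ 577 kN

t_e = 0.707 × 4 = 2.828 mm.
R_nwl = 0.6 × 550 × 2.828 × 640 × 10⁻³ = 597.3 kN (longitudinal, 2 welds).
R_nwt = 0.6 × 550 × 2.828 × 185 × 10⁻³ = 172.6 kN (transverse, base value).
(i) R_nwl + R_nwt = 769.9 kN; (ii) 0.85 R_nwl + 1.5 R_nwt = 766.7 kN.
R_n = max = 769.9 kN [governs: (i)]; φR_n = 577.4 kN.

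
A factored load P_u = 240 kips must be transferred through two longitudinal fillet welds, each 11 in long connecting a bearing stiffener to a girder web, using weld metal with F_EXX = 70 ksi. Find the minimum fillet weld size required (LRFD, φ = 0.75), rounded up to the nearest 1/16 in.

Total weld length L = 22 in.
Required throat t_e = P_u / (φ × 0.6 F_EXX × L) = 240 / (0.75 × 0.6 × 70 × 22) = 0.3463 in.
Required leg w = t_e / 0.707 = 0.4898 in → use 1/2 in.

w = 1/2 in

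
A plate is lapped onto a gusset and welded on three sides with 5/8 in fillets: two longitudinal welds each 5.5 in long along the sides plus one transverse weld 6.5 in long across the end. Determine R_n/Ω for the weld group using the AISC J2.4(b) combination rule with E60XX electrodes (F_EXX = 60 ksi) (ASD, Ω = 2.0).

t_e = 0.707 × 0.625 = 0.4419 in.
R_nwl = 0.6 × 60 × 0.4419 × 11 = 175 kip (longitudinal, 2 welds).
R_nwt = 0.6 × 60 × 0.4419 × 6.5 = 103.4 kip (transverse, base value).
(i) R_nwl + R_nwt = 278.4 kip; (ii) 0.85 R_nwl + 1.5 R_nwt = 303.8 kip.
R_n = max = 303.8 kip [governs: (ii)]; R_n/Ω = 151.9 kip.

R_n/Ω ≈ 152 kip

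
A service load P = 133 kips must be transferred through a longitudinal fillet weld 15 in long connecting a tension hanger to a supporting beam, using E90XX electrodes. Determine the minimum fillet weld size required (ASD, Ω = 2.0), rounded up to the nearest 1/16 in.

E90XX → F_EXX = 90 ksi.
Total weld length L = 15 in.
Required throat t_e = P × Ω / (0.6 F_EXX × L) = 133 × 2.0 / (0.6 × 90 × 15) = 0.3284 in.
Required leg w = t_e / 0.707 = 0.4645 in → use 1/2 in.

w = 1/2 in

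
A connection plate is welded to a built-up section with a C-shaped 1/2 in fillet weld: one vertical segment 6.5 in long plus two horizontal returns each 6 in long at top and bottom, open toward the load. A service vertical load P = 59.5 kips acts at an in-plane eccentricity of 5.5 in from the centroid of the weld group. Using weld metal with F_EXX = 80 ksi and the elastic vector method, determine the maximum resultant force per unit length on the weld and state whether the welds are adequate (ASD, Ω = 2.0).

Total weld length L_w = 18.5 in. Treat welds as unit-width lines.
Centroid: x̄ = 2×6×3 / 18.5 = 1.946 in from the vertical weld.
Polar moment about centroid: J = I_x + I_y = [6.5³/12 + 2×6×3.25²] + [6.5×1.946² + 2(6³/12 + 6×1.054²)] = 223.6 in³.
Direct shear f_v = P/L_w = 59.5 / 18.5 = 3.216 kip/in (vertical).
Torsion M = P·e = 59.5 × 5.5 = 327.25 kip·in.
Critical point at (x, y) = (4.054, 3.25) from centroid. f_tx = M·y/J = 4.757 kip/in; f_ty = M·x/J = 5.934 kip/in.
Resultant f_max = √[f_tx² + (f_v + f_ty)²] = √[4.757² + (3.216 + 5.934)²] = 10.31 kip/in.
Capacity per unit length: r_n/Ω = (1/2.0) × 0.6 × 80 × (0.707 × 0.5) = 8.484 kip/in.
10.31 > 8.484 → NOT adequate.

f_max ≈ 10.3 kip/in; NOT adequate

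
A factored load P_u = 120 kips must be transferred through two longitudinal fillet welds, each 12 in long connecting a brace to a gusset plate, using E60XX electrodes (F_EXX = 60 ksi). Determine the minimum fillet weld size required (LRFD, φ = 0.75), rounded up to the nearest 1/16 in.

w = 5/16 in

Total weld length L = 24 in.
Required throat t_e = P_u / (φ × 0.6 F_EXX × L) = 120 / (0.75 × 0.6 × 60 × 24) = 0.1852 in.
Required leg w = t_e / 0.707 = 0.2619 in → use 5/16 in.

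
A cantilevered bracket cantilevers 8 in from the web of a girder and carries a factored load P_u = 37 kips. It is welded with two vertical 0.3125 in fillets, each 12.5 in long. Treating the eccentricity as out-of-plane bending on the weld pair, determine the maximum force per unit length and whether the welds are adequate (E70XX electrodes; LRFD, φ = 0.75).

f_max ≈ 5.87 kip/in; adequate

E70XX → F_EXX = 70 ksi.
L_w = 2 × 12.5 = 25 in; section modulus (unit throat) S = 2 × L²/6 = 52.08 in².
Direct shear f_v = P/L_w = 37/25 = 1.48 kip/in.
Moment M = P × e = 37 × 8 = 296 kip·in; bending f_b = M/S = 5.683 kip/in.
f_max = √(f_v² + f_b²) = √(1.48² + 5.683²) = 5.873 kip/in.
φr_n = 0.75 × 0.6 × 70 × (0.707 × 0.3125) = 6.96 kip/in → adequate.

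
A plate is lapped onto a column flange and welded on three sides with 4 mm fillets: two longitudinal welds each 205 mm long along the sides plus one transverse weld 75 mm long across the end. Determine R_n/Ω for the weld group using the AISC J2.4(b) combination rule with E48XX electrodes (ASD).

E48XX → F_EXX = 480 MPa.
t_e = 0.707 × 4 = 2.828 mm.
R_nwl = 0.6 × 480 × 2.828 × 410 × 10⁻³ = 333.9 kN (longitudinal, 2 welds).
R_nwt = 0.6 × 480 × 2.828 × 75 × 10⁻³ = 61.08 kN (transverse, base value).
(i) R_nwl + R_nwt = 395 kN; (ii) 0.85 R_nwl + 1.5 R_nwt = 375.5 kN.
R_n = max = 395 kN [governs: (i)]; R_n/Ω = 197.5 kN.

R_n/Ω ≈ 198 kN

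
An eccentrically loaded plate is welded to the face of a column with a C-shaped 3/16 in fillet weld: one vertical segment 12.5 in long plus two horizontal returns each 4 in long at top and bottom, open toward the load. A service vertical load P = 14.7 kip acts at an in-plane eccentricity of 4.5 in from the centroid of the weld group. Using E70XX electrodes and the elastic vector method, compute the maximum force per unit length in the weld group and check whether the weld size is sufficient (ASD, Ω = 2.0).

f_max ≈ 1.4 kip/in; adequate

E70XX → F_EXX = 70 ksi.
Total weld length L_w = 20.5 in. Treat welds as unit-width lines.
Centroid: x̄ = 2×4×2 / 20.5 = 0.7805 in from the vertical weld.
Polar moment about centroid: J = I_x + I_y = [12.5³/12 + 2×4×6.25²] + [12.5×0.7805² + 2(4³/12 + 4×1.22²)] = 505.4 in³.
Direct shear f_v = P/L_w = 14.7 / 20.5 = 0.7171 kip/in (vertical).
Torsion M = P·e = 14.7 × 4.5 = 66.15 kip·in.
Critical point at (x, y) = (3.22, 6.25) from centroid. f_tx = M·y/J = 0.818 kip/in; f_ty = M·x/J = 0.4214 kip/in.
Resultant f_max = √[f_tx² + (f_v + f_ty)²] = √[0.818² + (0.7171 + 0.4214)²] = 1.402 kip/in.
Capacity per unit length: r_n/Ω = (1/2.0) × 0.6 × 70 × (0.707 × 0.1875) = 2.784 kip/in.
1.402 ≤ 2.784 → adequate.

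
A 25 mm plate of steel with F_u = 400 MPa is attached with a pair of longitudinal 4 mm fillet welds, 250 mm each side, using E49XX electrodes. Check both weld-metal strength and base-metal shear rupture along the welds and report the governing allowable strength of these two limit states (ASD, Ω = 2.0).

R_n/Ω ≈ 208 kN (weld metal governs)

E49XX → F_EXX = 490 MPa.
t_e = 0.707 × 4 = 2.828 mm; L = 500 mm.
Weld metal: R_n/Ω = (1/2.0) × 0.6 × 490 × 2.828 × 500 × 10⁻³ = 207.9 kN.
Base metal (shear rupture): R_n/Ω = (1/2.0) × 0.6 × 400 × 25 × 500 × 10⁻³ = 1500 kN.
Governing: weld metal.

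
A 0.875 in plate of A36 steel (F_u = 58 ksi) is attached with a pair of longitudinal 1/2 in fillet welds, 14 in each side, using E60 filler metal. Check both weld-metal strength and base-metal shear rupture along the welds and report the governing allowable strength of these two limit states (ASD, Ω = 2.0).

R_n/Ω ≈ 178 kip (weld metal governs)

E60XX → F_EXX = 60 ksi.
t_e = 0.707 × 0.5 = 0.3535 in; L = 28 in.
Weld metal: R_n/Ω = (1/2.0) × 0.6 × 60 × 0.3535 × 28 = 178.2 kip.
Base metal (shear rupture): R_n/Ω = (1/2.0) × 0.6 × 58 × 0.875 × 28 = 426.3 kip.
Governing: weld metal.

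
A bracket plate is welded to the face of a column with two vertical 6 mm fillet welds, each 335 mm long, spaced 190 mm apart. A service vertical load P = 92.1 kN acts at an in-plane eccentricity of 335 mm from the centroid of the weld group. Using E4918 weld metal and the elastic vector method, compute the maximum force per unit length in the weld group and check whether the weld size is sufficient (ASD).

E49XX → F_EXX = 490 MPa.
Total weld length L_w = 670 mm. Treat welds as unit-width lines.
Polar moment about centroid: J = 2[d³/12 + d(b/2)²] = 2[335³/12 + 335×95²] = 12310000 mm³.
Direct shear f_v = P/L_w = 92.1×10³ / 670 = 137.5 N/mm (vertical).
Torsion M = P·e = 92.1×10³ × 335 = 30854000 N·mm.
Critical point at (x, y) = (95, 167.5) from centroid. f_tx = M·y/J = 419.7 N/mm; f_ty = M·x/J = 238.1 N/mm.
Resultant f_max = √[f_tx² + (f_v + f_ty)²] = √[419.7² + (137.5 + 238.1)²] = 563.2 N/mm.
Capacity per unit length: r_n/Ω = (1/2.0) × 0.6 × 490 × (0.707 × 6) = 623.6 N/mm.
563.2 ≤ 623.6 → adequate.

f_max ≈ 563 N/mm; adequate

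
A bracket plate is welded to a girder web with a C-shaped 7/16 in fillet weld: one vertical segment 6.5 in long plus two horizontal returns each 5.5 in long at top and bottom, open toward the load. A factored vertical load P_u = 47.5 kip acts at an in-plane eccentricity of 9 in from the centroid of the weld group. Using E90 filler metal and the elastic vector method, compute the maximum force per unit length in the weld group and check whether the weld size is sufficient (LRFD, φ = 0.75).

E90XX → F_EXX = 90 ksi.
Total weld length L_w = 17.5 in. Treat welds as unit-width lines.
Centroid: x̄ = 2×5.5×2.75 / 17.5 = 1.729 in from the vertical weld.
Polar moment about centroid: J = I_x + I_y = [6.5³/12 + 2×5.5×3.25²] + [6.5×1.729² + 2(5.5³/12 + 5.5×1.021²)] = 197.7 in³.
Direct shear f_v = P/L_w = 47.5 / 17.5 = 2.714 kip/in (vertical).
Torsion M = P·e = 47.5 × 9 = 427.5 kip·in.
Critical point at (x, y) = (3.771, 3.25) from centroid. f_tx = M·y/J = 7.028 kip/in; f_ty = M·x/J = 8.155 kip/in.
Resultant f_max = √[f_tx² + (f_v + f_ty)²] = √[7.028² + (2.714 + 8.155)²] = 12.94 kip/in.
Capacity per unit length: φr_n = 0.75 × 0.6 × 90 × (0.707 × 0.4375) = 12.53 kip/in.
12.94 > 12.53 → NOT adequate.

f_max ≈ 12.9 kip/in; NOT adequate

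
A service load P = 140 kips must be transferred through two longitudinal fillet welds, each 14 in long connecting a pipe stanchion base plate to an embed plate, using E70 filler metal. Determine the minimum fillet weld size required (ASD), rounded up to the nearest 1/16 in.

w = 3/8 in

E70XX → F_EXX = 70 ksi.
Total weld length L = 28 in.
Required throat t_e = P × Ω / (0.6 F_EXX × L) = 140 × 2.0 / (0.6 × 70 × 28) = 0.2381 in.
Required leg w = t_e / 0.707 = 0.3368 in → use 3/8 in.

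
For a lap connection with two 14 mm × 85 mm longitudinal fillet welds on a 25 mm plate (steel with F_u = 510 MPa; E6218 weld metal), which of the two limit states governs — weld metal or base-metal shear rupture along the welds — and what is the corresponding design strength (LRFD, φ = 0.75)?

E62XX → F_EXX = 620 MPa.
t_e = 0.707 × 14 = 9.898 mm; L = 170 mm.
Weld metal: φR_n = 0.75 × 0.6 × 620 × 9.898 × 170 × 10⁻³ = 469.5 kN.
Base metal (shear rupture): φR_n = 0.75 × 0.6 × 510 × 25 × 170 × 10⁻³ = 975.4 kN.
Governing: weld metal.

φR_n ≈ 469 kN (weld metal governs)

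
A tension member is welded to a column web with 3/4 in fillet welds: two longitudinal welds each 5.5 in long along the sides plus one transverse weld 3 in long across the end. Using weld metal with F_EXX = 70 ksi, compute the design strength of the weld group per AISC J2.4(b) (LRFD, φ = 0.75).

φR_n ≈ 234 kips

t_e = 0.707 × 0.75 = 0.5302 in.
R_nwl = 0.6 × 70 × 0.5302 × 11 = 245 kips (longitudinal, 2 welds).
R_nwt = 0.6 × 70 × 0.5302 × 3 = 66.81 kips (transverse, base value).
(i) R_nwl + R_nwt = 311.8 kips; (ii) 0.85 R_nwl + 1.5 R_nwt = 308.4 kips.
R_n = max = 311.8 kips [governs: (i)]; φR_n = 233.8 kips.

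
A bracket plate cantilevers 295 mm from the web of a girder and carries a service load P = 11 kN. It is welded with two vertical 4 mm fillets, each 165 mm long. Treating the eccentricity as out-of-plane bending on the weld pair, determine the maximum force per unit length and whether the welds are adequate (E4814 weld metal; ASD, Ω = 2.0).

f_max ≈ 359 N/mm; adequate

E48XX → F_EXX = 480 MPa.
L_w = 2 × 165 = 330 mm; section modulus (unit throat) S = 2 × L²/6 = 9075 mm².
Direct shear f_v = P/L_w = 11×10³/330 = 33.33 N/mm.
Moment M = P × e = 11×10³ × 295 = 3245000 N·mm; bending f_b = M/S = 357.6 N/mm.
f_max = √(f_v² + f_b²) = √(33.33² + 357.6²) = 359.1 N/mm.
r_n/Ω = (1/2.0) × 0.6 × 480 × (0.707 × 4) = 407.2 N/mm → adequate.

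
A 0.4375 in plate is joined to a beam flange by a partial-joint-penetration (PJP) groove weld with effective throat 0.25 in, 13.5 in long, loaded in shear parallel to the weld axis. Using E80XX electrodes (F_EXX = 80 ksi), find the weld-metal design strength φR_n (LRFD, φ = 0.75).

Effective throat (given) t_e = 0.25 in.
A_we = 0.25 × 13.5 = 3.375 in².
F_nw = 0.6 F_EXX = 48 ksi.
φR_n = 0.75 × 48 × 3.375 = 121.5 kip.

φR_n ≈ 122 kip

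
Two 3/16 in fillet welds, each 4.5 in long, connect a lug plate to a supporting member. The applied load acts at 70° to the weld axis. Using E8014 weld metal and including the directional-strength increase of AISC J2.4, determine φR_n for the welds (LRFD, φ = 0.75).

E80XX → F_EXX = 80 ksi.
t_e = 0.707 × 0.1875 = 0.1326 in; A_we = 0.1326 × 9 = 1.193 in².
Directional factor: 1.0 + 0.5 sin^1.5(70°) = 1.455.
F_nw = 0.6 × 80 × 1.455 = 69.86 ksi.
φR_n = 0.75 × 69.86 × 1.193 = 62.51 kip.

φR_n ≈ 62.5 kip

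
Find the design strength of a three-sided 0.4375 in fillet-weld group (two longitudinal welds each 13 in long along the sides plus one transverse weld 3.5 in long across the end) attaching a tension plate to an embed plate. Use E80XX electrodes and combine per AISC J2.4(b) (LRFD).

φR_n ≈ 328 kip

E80XX → F_EXX = 80 ksi.
t_e = 0.707 × 0.4375 = 0.3093 in.
R_nwl = 0.6 × 80 × 0.3093 × 26 = 386 kip (longitudinal, 2 welds).
R_nwt = 0.6 × 80 × 0.3093 × 3.5 = 51.96 kip (transverse, base value).
(i) R_nwl + R_nwt = 438 kip; (ii) 0.85 R_nwl + 1.5 R_nwt = 406.1 kip.
R_n = max = 438 kip [governs: (i)]; φR_n = 328.5 kip.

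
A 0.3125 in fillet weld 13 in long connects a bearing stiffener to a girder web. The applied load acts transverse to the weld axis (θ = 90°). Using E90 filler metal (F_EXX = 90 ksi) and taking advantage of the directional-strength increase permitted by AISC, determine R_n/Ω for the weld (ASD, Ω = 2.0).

R_n/Ω ≈ 116 kips

t_e = 0.707 × 0.3125 = 0.2209 in; A_we = 0.2209 × 13 = 2.872 in².
Directional factor: 1.0 + 0.5 sin^1.5(90°) = 1.5.
F_nw = 0.6 × 90 × 1.5 = 81 ksi.
R_n/Ω = (81 × 2.872) / 2.0 = 116.3 kips.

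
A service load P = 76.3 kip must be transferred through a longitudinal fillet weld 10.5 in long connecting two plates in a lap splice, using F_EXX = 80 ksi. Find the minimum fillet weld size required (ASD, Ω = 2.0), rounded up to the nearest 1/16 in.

w = 7/16 in

Total weld length L = 10.5 in.
Required throat t_e = P × Ω / (0.6 F_EXX × L) = 76.3 × 2.0 / (0.6 × 80 × 10.5) = 0.3028 in.
Required leg w = t_e / 0.707 = 0.4283 in → use 7/16 in.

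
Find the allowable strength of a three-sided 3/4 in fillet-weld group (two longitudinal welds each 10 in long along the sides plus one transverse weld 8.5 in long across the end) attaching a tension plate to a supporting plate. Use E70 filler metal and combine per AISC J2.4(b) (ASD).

E70XX → F_EXX = 70 ksi.
t_e = 0.707 × 0.75 = 0.5302 in.
R_nwl = 0.6 × 70 × 0.5302 × 20 = 445.4 kip (longitudinal, 2 welds).
R_nwt = 0.6 × 70 × 0.5302 × 8.5 = 189.3 kip (transverse, base value).
(i) R_nwl + R_nwt = 634.7 kip; (ii) 0.85 R_nwl + 1.5 R_nwt = 662.5 kip.
R_n = max = 662.5 kip [governs: (ii)]; R_n/Ω = 331.3 kip.

R_n/Ω ≈ 331 kip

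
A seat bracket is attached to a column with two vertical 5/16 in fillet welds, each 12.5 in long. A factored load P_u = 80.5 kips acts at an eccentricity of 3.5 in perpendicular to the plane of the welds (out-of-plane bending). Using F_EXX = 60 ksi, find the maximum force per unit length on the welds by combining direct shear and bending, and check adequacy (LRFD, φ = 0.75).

f_max ≈ 6.3 kip/in; NOT adequate

L_w = 2 × 12.5 = 25 in; section modulus (unit throat) S = 2 × L²/6 = 52.08 in².
Direct shear f_v = P/L_w = 80.5/25 = 3.22 kip/in.
Moment M = P × e = 80.5 × 3.5 = 281.75 kip·in; bending f_b = M/S = 5.41 kip/in.
f_max = √(f_v² + f_b²) = √(3.22² + 5.41²) = 6.295 kip/in.
φr_n = 0.75 × 0.6 × 60 × (0.707 × 0.3125) = 5.965 kip/in → NOT adequate.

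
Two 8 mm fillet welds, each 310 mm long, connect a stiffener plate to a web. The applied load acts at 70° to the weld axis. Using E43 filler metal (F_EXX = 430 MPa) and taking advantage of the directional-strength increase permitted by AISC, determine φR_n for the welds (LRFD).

φR_n ≈ 988 kN

t_e = 0.707 × 8 = 5.656 mm; A_we = 5.656 × 620 = 3507 mm².
Directional factor: 1.0 + 0.5 sin^1.5(70°) = 1.455.
F_nw = 0.6 × 430 × 1.455 = 375.5 MPa.
φR_n = 0.75 × 375.5 × 3507 × 10⁻³ = 987.6 kN.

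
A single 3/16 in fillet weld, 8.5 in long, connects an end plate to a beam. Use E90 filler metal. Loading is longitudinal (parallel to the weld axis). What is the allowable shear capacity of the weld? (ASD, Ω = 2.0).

E90XX → F_EXX = 90 ksi.
Effective throat t_e = 0.707 × 0.1875 = 0.1326 in.
Total length L = 8.5 in; A_we = 0.1326 × 8.5 = 1.127 in².
F_nw = 0.6 F_EXX = 0.6 × 90 = 54 ksi.
R_n = 54 × 1.127 = 60.85 kip; R_n/Ω = 60.85/2.0 = 30.42 kip.

R_n/Ω ≈ 30.4 kip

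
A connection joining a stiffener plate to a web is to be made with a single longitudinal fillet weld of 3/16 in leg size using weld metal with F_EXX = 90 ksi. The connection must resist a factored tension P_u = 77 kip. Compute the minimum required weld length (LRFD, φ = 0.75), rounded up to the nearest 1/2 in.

Throat t_e = 0.707 × 0.1875 = 0.1326 in.
φr_n = 0.75 × 0.6 × 90 × 0.1326 = 5.369 kip/in.
L_req = P_u / φr_n = 77 / 5.369 = 14.34 in total.
Round up → use L = 14.5 in.

L = 14.5 in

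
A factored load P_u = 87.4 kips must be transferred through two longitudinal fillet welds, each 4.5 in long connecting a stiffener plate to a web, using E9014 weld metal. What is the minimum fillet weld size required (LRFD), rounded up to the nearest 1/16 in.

w = 3/8 in

E90XX → F_EXX = 90 ksi.
Total weld length L = 9 in.
Required throat t_e = P_u / (φ × 0.6 F_EXX × L) = 87.4 / (0.75 × 0.6 × 90 × 9) = 0.2398 in.
Required leg w = t_e / 0.707 = 0.3392 in → use 3/8 in.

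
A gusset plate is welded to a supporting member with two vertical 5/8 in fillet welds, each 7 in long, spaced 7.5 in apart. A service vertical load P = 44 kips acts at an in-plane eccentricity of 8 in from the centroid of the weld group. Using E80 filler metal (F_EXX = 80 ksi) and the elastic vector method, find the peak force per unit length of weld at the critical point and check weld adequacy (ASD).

f_max ≈ 9.65 kip/in; adequate

Total weld length L_w = 14 in. Treat welds as unit-width lines.
Polar moment about centroid: J = 2[d³/12 + d(b/2)²] = 2[7³/12 + 7×3.75²] = 254 in³.
Direct shear f_v = P/L_w = 44 / 14 = 3.143 kip/in (vertical).
Torsion M = P·e = 44 × 8 = 352 kip·in.
Critical point at (x, y) = (3.75, 3.5) from centroid. f_tx = M·y/J = 4.85 kip/in; f_ty = M·x/J = 5.196 kip/in.
Resultant f_max = √[f_tx² + (f_v + f_ty)²] = √[4.85² + (3.143 + 5.196)²] = 9.647 kip/in.
Capacity per unit length: r_n/Ω = (1/2.0) × 0.6 × 80 × (0.707 × 0.625) = 10.6 kip/in.
9.647 ≤ 10.6 → adequate.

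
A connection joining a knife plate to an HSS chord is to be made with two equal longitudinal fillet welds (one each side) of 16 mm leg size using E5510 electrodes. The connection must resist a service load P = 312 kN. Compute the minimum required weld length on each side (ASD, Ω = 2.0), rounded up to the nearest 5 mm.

L = 85 mm on each side

E55XX → F_EXX = 550 MPa.
Throat t_e = 0.707 × 16 = 11.31 mm.
r_n/Ω = (0.6 × 550 × 11.31) / 2.0 = 1866 N/mm = 1.866 kN/mm.
L_req = P / (r_n/Ω) = 312 / 1.866 = 167.2 mm total.
Per side: 167.2 / 2 = 83.58 mm.
Round up → use L = 85 mm on each side.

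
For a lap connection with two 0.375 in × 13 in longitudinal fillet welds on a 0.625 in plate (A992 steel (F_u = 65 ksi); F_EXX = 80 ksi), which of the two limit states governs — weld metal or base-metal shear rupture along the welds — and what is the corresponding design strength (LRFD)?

φR_n ≈ 248 kip (weld metal governs)

t_e = 0.707 × 0.375 = 0.2651 in; L = 26 in.
Weld metal: φR_n = 0.75 × 0.6 × 80 × 0.2651 × 26 = 248.2 kip.
Base metal (shear rupture): φR_n = 0.75 × 0.6 × 65 × 0.625 × 26 = 475.3 kip.
Governing: weld metal.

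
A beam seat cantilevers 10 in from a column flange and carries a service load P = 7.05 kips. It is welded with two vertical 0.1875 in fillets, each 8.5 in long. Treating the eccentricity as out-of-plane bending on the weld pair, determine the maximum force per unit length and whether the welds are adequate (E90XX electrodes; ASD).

f_max ≈ 2.96 kip/in; adequate

E90XX → F_EXX = 90 ksi.
L_w = 2 × 8.5 = 17 in; section modulus (unit throat) S = 2 × L²/6 = 24.08 in².
Direct shear f_v = P/L_w = 7.05/17 = 0.4147 kip/in.
Moment M = P × e = 7.05 × 10 = 70.5 kip·in; bending f_b = M/S = 2.927 kip/in.
f_max = √(f_v² + f_b²) = √(0.4147² + 2.927²) = 2.957 kip/in.
r_n/Ω = (1/2.0) × 0.6 × 90 × (0.707 × 0.1875) = 3.579 kip/in → adequate.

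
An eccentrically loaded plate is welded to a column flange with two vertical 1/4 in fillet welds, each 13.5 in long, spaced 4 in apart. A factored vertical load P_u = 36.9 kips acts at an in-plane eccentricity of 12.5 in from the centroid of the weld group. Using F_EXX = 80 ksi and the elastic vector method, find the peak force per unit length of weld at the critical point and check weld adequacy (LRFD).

Total weld length L_w = 27 in. Treat welds as unit-width lines.
Polar moment about centroid: J = 2[d³/12 + d(b/2)²] = 2[13.5³/12 + 13.5×2²] = 518.1 in³.
Direct shear f_v = P/L_w = 36.9 / 27 = 1.367 kip/in (vertical).
Torsion M = P·e = 36.9 × 12.5 = 461.25 kip·in.
Critical point at (x, y) = (2, 6.75) from centroid. f_tx = M·y/J = 6.01 kip/in; f_ty = M·x/J = 1.781 kip/in.
Resultant f_max = √[f_tx² + (f_v + f_ty)²] = √[6.01² + (1.367 + 1.781)²] = 6.784 kip/in.
Capacity per unit length: φr_n = 0.75 × 0.6 × 80 × (0.707 × 0.25) = 6.363 kip/in.
6.784 > 6.363 → NOT adequate.

f_max ≈ 6.78 kip/in; NOT adequate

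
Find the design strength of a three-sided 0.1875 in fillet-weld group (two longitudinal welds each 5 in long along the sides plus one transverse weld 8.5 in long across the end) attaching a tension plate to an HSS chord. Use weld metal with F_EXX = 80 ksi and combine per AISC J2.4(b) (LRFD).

φR_n ≈ 101 kips

t_e = 0.707 × 0.1875 = 0.1326 in.
R_nwl = 0.6 × 80 × 0.1326 × 10 = 63.63 kips (longitudinal, 2 welds).
R_nwt = 0.6 × 80 × 0.1326 × 8.5 = 54.09 kips (transverse, base value).
(i) R_nwl + R_nwt = 117.7 kips; (ii) 0.85 R_nwl + 1.5 R_nwt = 135.2 kips.
R_n = max = 135.2 kips [governs: (ii)]; φR_n = 101.4 kips.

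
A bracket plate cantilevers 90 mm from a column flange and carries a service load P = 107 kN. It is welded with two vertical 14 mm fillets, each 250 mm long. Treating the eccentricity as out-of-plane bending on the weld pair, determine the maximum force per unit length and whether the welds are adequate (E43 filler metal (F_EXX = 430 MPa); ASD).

f_max ≈ 509 N/mm; adequate

L_w = 2 × 250 = 500 mm; section modulus (unit throat) S = 2 × L²/6 = 20830 mm².
Direct shear f_v = P/L_w = 107×10³/500 = 214 N/mm.
Moment M = P × e = 107×10³ × 90 = 9630000 N·mm; bending f_b = M/S = 462.2 N/mm.
f_max = √(f_v² + f_b²) = √(214² + 462.2²) = 509.4 N/mm.
r_n/Ω = (1/2.0) × 0.6 × 430 × (0.707 × 14) = 1277 N/mm → adequate.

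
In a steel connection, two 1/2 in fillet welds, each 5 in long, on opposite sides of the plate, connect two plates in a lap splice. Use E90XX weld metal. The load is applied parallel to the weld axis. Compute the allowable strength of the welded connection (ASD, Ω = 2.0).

R_n/Ω ≈ 95.4 kip

E90XX → F_EXX = 90 ksi.
Effective throat t_e = 0.707 × 0.5 = 0.3535 in.
Total length L = 10 in; A_we = 0.3535 × 10 = 3.535 in².
F_nw = 0.6 F_EXX = 0.6 × 90 = 54 ksi.
R_n = 54 × 3.535 = 190.9 kip; R_n/Ω = 190.9/2.0 = 95.44 kip.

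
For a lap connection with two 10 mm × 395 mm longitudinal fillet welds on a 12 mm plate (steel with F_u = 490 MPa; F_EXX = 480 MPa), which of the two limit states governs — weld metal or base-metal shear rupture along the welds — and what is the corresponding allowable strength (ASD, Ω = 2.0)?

R_n/Ω ≈ 804 kN (weld metal governs)

t_e = 0.707 × 10 = 7.07 mm; L = 790 mm.
Weld metal: R_n/Ω = (1/2.0) × 0.6 × 480 × 7.07 × 790 × 10⁻³ = 804.3 kN.
Base metal (shear rupture): R_n/Ω = (1/2.0) × 0.6 × 490 × 12 × 790 × 10⁻³ = 1394 kN.
Governing: weld metal.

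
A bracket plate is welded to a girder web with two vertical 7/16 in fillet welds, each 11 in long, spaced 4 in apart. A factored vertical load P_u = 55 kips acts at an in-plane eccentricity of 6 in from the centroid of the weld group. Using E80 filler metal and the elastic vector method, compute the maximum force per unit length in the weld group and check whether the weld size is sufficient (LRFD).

f_max ≈ 7.47 kip/in; adequate

E80XX → F_EXX = 80 ksi.
Total weld length L_w = 22 in. Treat welds as unit-width lines.
Polar moment about centroid: J = 2[d³/12 + d(b/2)²] = 2[11³/12 + 11×2²] = 309.8 in³.
Direct shear f_v = P/L_w = 55 / 22 = 2.5 kip/in (vertical).
Torsion M = P·e = 55 × 6 = 330 kip·in.
Critical point at (x, y) = (2, 5.5) from centroid. f_tx = M·y/J = 5.858 kip/in; f_ty = M·x/J = 2.13 kip/in.
Resultant f_max = √[f_tx² + (f_v + f_ty)²] = √[5.858² + (2.5 + 2.13)²] = 7.467 kip/in.
Capacity per unit length: φr_n = 0.75 × 0.6 × 80 × (0.707 × 0.4375) = 11.14 kip/in.
7.467 ≤ 11.14 → adequate.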